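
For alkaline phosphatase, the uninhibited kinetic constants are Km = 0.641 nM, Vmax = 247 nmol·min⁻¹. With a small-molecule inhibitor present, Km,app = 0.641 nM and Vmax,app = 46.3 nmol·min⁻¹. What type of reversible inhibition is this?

noncompetitive

Vmax decreases (247 → 46.3 nmol·min⁻¹) while Km is unchanged — pure noncompetitive inhibition.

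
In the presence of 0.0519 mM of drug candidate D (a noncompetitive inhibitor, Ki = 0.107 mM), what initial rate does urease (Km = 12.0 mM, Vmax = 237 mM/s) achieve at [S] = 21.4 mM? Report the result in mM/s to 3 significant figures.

With α = 1 + [I]/Ki = 1 + 0.0519/0.107 = 1.485, the noncompetitive rate law is v = (Vmax/α)·[S] / (Km + [S]).
v = (237/1.485)×21.4 / (12.0 + 21.4) = 3415/33.40 = 102 mM/s.

102 mM/s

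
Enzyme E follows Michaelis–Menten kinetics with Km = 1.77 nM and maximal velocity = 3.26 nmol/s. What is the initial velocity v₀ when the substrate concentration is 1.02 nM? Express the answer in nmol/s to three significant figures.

v = Vmax·[S]/(Km + [S]) = 3.26 × 1.02 / (1.77 + 1.02)
  = 3.325 / 2.790 = 1.19 nmol/s.

1.19 nmol/s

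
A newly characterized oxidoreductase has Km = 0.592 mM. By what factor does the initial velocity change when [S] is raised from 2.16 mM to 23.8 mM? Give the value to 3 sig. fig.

1.24

The fractional saturations are [S]/(Km+[S]) = 2.16/2.752 = 0.7849 and 23.8/24.39 = 0.9757.
v₂/v₁ is just their ratio: 0.9757/0.7849 = 1.24.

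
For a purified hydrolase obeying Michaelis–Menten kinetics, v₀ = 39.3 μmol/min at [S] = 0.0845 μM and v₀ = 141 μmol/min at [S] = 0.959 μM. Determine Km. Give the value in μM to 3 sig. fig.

0.320 μM

In reciprocal form, 1/v = (Km/Vmax)·(1/[S]) + 1/Vmax. The two points give (1/[S], 1/v) = (11.83, 0.02545) and (1.043, 0.007092).
Slope = (0.02545 − 0.007092)/(11.83 − 1.043) = 0.001701; intercept = 0.02545 − 0.001701×11.83 = 0.005319.
Vmax = 1/intercept = 188 μmol/min; Km = slope × Vmax = 0.001701 × 188 = 0.320 μM.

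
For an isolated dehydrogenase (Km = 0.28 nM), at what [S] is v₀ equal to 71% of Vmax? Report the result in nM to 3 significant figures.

0.686 nM

v/Vmax = [S]/(Km+[S]) = 0.71, so [S] = Km·0.71/(1 − 0.71) = 0.28 × 2.448.
[S] = 0.686 nM.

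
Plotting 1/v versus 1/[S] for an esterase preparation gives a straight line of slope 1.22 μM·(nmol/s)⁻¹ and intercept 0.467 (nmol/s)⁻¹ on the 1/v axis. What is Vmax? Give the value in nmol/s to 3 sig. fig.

The y-intercept of a Lineweaver–Burk plot equals 1/Vmax, so Vmax = 1/0.467 = 2.14 nmol/s.

2.14 nmol/s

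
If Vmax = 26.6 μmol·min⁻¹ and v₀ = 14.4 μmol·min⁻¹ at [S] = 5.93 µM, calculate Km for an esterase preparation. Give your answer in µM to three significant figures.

5.02 µM

v/Vmax = 14.4/26.6 = 0.5414 = [S]/(Km+[S]).
So Km + [S] = [S]/0.5414 = 10.95 µM, giving Km = 10.95 − 5.93 = 5.02 µM.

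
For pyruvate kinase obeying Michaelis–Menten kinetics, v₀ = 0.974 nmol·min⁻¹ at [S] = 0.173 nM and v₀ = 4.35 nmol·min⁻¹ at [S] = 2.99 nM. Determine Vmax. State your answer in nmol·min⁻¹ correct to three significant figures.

5.53 nmol·min⁻¹

From v = Vmax[S]/(Km+[S]), each point gives Vmax = v(Km+[S])/[S].
Equating: 0.974(Km+0.173)/0.173 = 4.35(Km+2.99)/2.99.
5.630·Km + 0.974 = 1.455·Km + 4.35, so (5.630 − 1.455)·Km = 4.35 − 0.974.
Km = 3.376/4.175 = 0.809 nM; then Vmax = 0.974(0.809+0.173)/0.173 = 5.53 nmol·min⁻¹.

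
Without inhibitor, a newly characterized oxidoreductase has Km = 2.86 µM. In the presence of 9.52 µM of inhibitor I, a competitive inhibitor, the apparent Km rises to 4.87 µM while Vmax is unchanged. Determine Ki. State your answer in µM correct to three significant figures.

13.5 µM

Competitive: Km,app = α·Km with α = 1 + [I]/Ki.
α = Km,app/Km = 4.87/2.86 = 1.703.
Ki = [I]/(α − 1) = 9.52/0.7028 = 13.5 µM.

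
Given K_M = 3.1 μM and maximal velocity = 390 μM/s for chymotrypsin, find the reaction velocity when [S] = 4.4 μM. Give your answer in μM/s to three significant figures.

v = Vmax·[S]/(Km + [S]) = 390 × 4.4 / (3.1 + 4.4)
  = 1716 / 7.500 = 229 μM/s.

229 μM/s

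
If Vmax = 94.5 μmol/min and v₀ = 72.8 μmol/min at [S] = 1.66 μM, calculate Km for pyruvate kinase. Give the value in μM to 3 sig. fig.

0.495 μM

From v = Vmax[S]/(Km+[S]), Km = [S](Vmax − v)/v.
Km = 1.66 × (94.5 − 72.8) / 72.8 = 36.02/72.8 = 0.495 μM.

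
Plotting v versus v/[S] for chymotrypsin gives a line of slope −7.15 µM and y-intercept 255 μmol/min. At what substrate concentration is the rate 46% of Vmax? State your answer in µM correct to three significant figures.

6.09 µM

The Eadie–Hofstee slope gives Km = 7.15 µM (slope = −Km).
v/Vmax = [S]/(Km+[S]) = 0.46 ⇒ [S] = Km·0.46/(1−0.46) = 7.15 × 0.8519 = 6.09 µM.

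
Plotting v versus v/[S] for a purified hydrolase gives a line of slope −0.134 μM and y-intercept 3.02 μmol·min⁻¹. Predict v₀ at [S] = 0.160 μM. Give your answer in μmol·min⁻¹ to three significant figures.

In the Eadie–Hofstee form v = Vmax − Km·(v/[S]), the slope is −Km and the intercept is Vmax, so Km = 0.134 μM and Vmax = 3.02 μmol·min⁻¹.
v = 3.02 × 0.160/(0.134 + 0.160) = 1.64 μmol·min⁻¹.

1.64 μmol·min⁻¹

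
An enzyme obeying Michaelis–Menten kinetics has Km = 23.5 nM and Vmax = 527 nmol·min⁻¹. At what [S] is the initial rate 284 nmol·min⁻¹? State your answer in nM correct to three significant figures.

27.5 nM

The required fractional saturation is v/Vmax = 284/527 = 0.5389.
Then [S]/(Km+[S]) = 0.5389 ⇒ [S] = 23.5 × 0.5389/(1 − 0.5389) = 27.5 nM.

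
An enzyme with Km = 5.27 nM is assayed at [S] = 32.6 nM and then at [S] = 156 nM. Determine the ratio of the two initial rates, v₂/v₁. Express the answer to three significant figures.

1.12

Since Vmax cancels, v₂/v₁ = [S]₂(Km+[S]₁) / [S]₁(Km+[S]₂).
= 156×(5.27+32.6) / (32.6×(5.27+156)) = 5908/5257 = 1.12.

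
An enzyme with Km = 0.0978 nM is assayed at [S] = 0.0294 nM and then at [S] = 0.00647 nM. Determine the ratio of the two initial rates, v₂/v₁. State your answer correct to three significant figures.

The fractional saturations are [S]/(Km+[S]) = 0.0294/0.1272 = 0.2311 and 0.00647/0.1043 = 0.06205.
v₂/v₁ is just their ratio: 0.06205/0.2311 = 0.268.

0.268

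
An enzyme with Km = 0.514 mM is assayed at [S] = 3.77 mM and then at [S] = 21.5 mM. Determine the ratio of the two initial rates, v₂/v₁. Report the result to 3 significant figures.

1.11

Since Vmax cancels, v₂/v₁ = [S]₂(Km+[S]₁) / [S]₁(Km+[S]₂).
= 21.5×(0.514+3.77) / (3.77×(0.514+21.5)) = 92.11/82.99 = 1.11.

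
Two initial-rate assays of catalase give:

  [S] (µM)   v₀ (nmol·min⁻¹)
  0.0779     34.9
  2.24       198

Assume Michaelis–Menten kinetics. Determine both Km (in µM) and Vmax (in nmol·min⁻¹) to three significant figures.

Km = 0.454 µM; Vmax = 238 nmol·min⁻¹

From v = Vmax[S]/(Km+[S]), each point gives Vmax = v(Km+[S])/[S].
Equating: 34.9(Km+0.0779)/0.0779 = 198(Km+2.24)/2.24.
448.0·Km + 34.9 = 88.39·Km + 198, so (448.0 − 88.39)·Km = 198 − 34.9.
Km = 163.1/359.6 = 0.454 µM; then Vmax = 34.9(0.454+0.0779)/0.0779 = 238 nmol·min⁻¹.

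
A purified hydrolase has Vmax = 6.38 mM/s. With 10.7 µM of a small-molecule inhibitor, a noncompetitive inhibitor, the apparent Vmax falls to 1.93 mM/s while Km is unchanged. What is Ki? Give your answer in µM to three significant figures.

4.64 µM

Noncompetitive: Vmax,app = Vmax/α with α = 1 + [I]/Ki.
α = Vmax/Vmax,app = 6.38/1.93 = 3.306.
Ki = [I]/(α − 1) = 10.7/2.306 = 4.64 µM.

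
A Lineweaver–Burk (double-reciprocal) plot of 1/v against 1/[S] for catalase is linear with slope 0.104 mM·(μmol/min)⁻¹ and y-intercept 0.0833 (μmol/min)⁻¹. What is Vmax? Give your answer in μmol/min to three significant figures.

12.0 μmol/min

The y-intercept of a Lineweaver–Burk plot equals 1/Vmax, so Vmax = 1/0.0833 = 12.0 μmol/min.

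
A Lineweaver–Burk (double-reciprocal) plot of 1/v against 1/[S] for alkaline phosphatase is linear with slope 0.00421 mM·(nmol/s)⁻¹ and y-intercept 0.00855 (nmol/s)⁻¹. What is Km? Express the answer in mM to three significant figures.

y-intercept = 1/Vmax ⇒ Vmax = 117 nmol/s; slope = Km/Vmax ⇒ Km = slope × Vmax.
Km = 0.00421 × 117 = 0.492 mM.

0.492 mM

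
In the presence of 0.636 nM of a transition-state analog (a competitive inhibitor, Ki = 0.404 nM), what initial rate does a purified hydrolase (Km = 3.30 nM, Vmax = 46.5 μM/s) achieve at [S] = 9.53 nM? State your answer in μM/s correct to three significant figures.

24.6 μM/s

α = 1 + [I]/Ki = 1 + 0.636/0.404 = 2.574.
For a competitive inhibitor, Vmax is unchanged and the apparent Km becomes α·Km: Km,app = 8.50 nM, Vmax,app = 46.5 μM/s.
v = Vmax,app·[S]/(Km,app + [S]) = 46.5 × 9.53/(8.50 + 9.53) = 24.6 μM/s.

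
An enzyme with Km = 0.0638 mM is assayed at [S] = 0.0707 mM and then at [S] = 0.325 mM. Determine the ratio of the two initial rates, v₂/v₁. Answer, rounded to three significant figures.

Since Vmax cancels, v₂/v₁ = [S]₂(Km+[S]₁) / [S]₁(Km+[S]₂).
= 0.325×(0.0638+0.0707) / (0.0707×(0.0638+0.325)) = 0.04371/0.02749 = 1.59.

1.59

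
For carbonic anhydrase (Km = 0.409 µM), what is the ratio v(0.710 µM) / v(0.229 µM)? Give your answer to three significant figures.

Since Vmax cancels, v₂/v₁ = [S]₂(Km+[S]₁) / [S]₁(Km+[S]₂).
= 0.710×(0.409+0.229) / (0.229×(0.409+0.710)) = 0.4530/0.2563 = 1.77.

1.77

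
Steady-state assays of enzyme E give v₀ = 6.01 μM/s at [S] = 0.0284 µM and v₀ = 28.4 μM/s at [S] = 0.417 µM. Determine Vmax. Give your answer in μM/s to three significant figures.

In reciprocal form, 1/v = (Km/Vmax)·(1/[S]) + 1/Vmax. The two points give (1/[S], 1/v) = (35.21, 0.1664) and (2.398, 0.03521).
Slope = (0.1664 − 0.03521)/(35.21 − 2.398) = 0.003998; intercept = 0.1664 − 0.003998×35.21 = 0.02562.
Vmax = 1/intercept = 39.0 μM/s; Km = slope × Vmax = 0.003998 × 39.0 = 0.156 µM.

39.0 μM/s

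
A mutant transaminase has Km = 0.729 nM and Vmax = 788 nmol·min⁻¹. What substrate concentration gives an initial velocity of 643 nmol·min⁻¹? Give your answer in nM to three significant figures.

Rearranging v = Vmax[S]/(Km+[S]) gives [S] = Km·v/(Vmax − v).
[S] = 0.729 × 643 / (788 − 643) = 468.7/145.0 = 3.23 nM.

3.23 nM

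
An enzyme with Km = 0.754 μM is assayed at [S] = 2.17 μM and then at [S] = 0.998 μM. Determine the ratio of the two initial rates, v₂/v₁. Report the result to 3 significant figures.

0.768

Since Vmax cancels, v₂/v₁ = [S]₂(Km+[S]₁) / [S]₁(Km+[S]₂).
= 0.998×(0.754+2.17) / (2.17×(0.754+0.998)) = 2.918/3.802 = 0.768.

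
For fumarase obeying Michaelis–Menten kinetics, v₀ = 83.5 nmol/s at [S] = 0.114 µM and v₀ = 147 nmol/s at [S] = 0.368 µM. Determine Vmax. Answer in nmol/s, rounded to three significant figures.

223 nmol/s

From v = Vmax[S]/(Km+[S]), each point gives Vmax = v(Km+[S])/[S].
Equating: 83.5(Km+0.114)/0.114 = 147(Km+0.368)/0.368.
732.5·Km + 83.5 = 399.5·Km + 147, so (732.5 − 399.5)·Km = 147 − 83.5.
Km = 63.50/333.0 = 0.191 µM; then Vmax = 83.5(0.191+0.114)/0.114 = 223 nmol/s.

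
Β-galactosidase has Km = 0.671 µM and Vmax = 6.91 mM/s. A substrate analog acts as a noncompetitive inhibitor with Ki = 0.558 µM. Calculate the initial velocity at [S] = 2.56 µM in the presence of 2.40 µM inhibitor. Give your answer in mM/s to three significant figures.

1.03 mM/s

With α = 1 + [I]/Ki = 1 + 2.40/0.558 = 5.301, the noncompetitive rate law is v = (Vmax/α)·[S] / (Km + [S]).
v = (6.91/5.301)×2.56 / (0.671 + 2.56) = 3.337/3.231 = 1.03 mM/s.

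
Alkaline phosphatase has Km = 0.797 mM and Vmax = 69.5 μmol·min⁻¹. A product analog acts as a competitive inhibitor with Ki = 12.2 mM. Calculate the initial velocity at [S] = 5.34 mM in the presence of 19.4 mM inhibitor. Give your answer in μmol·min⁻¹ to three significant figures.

50.1 μmol·min⁻¹

α = 1 + [I]/Ki = 1 + 19.4/12.2 = 2.590.
For a competitive inhibitor, Vmax is unchanged and the apparent Km becomes α·Km: Km,app = 2.06 mM, Vmax,app = 69.5 μmol·min⁻¹.
v = Vmax,app·[S]/(Km,app + [S]) = 69.5 × 5.34/(2.06 + 5.34) = 50.1 μmol·min⁻¹.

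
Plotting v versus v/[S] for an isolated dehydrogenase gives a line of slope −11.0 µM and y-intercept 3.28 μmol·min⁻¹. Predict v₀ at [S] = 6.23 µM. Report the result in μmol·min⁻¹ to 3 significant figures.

In the Eadie–Hofstee form v = Vmax − Km·(v/[S]), the slope is −Km and the intercept is Vmax, so Km = 11.0 µM and Vmax = 3.28 μmol·min⁻¹.
v = 3.28 × 6.23/(11.0 + 6.23) = 1.19 μmol·min⁻¹.

1.19 μmol·min⁻¹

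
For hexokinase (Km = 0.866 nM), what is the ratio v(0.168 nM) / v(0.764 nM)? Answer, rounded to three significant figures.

0.347

The fractional saturations are [S]/(Km+[S]) = 0.764/1.630 = 0.4687 and 0.168/1.034 = 0.1625.
v₂/v₁ is just their ratio: 0.1625/0.4687 = 0.347.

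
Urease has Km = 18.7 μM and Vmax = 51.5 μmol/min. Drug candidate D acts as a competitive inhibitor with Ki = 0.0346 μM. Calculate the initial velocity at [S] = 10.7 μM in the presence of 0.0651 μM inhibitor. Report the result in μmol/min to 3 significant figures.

8.53 μmol/min

With α = 1 + [I]/Ki = 1 + 0.0651/0.0346 = 2.882, the competitive rate law is v = Vmax[S] / (αKm + [S]).
v = 51.5×10.7 / (2.882×18.7 + 10.7) = 551.0/64.58 = 8.53 μmol/min.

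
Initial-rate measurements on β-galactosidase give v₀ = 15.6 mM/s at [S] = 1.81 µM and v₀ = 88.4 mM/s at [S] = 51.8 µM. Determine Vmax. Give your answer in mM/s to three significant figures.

From v = Vmax[S]/(Km+[S]), each point gives Vmax = v(Km+[S])/[S].
Equating: 15.6(Km+1.81)/1.81 = 88.4(Km+51.8)/51.8.
8.619·Km + 15.6 = 1.707·Km + 88.4, so (8.619 − 1.707)·Km = 88.4 − 15.6.
Km = 72.80/6.912 = 10.5 µM; then Vmax = 15.6(10.5+1.81)/1.81 = 106 mM/s.

106 mM/s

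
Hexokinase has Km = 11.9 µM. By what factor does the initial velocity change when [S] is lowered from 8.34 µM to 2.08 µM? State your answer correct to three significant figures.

0.361

The fractional saturations are [S]/(Km+[S]) = 8.34/20.24 = 0.4121 and 2.08/13.98 = 0.1488.
v₂/v₁ is just their ratio: 0.1488/0.4121 = 0.361.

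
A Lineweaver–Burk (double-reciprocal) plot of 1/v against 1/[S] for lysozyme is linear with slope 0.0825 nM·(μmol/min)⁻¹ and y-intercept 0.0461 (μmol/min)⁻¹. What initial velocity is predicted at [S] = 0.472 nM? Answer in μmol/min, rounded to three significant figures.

4.53 μmol/min

The y-intercept is 1/Vmax, so Vmax = 1/0.0461 = 21.7 μmol/min.
The slope is Km/Vmax, so Km = 0.0825 × 21.7 = 1.79 nM.
Then v = 21.7 × 0.472/(1.79 + 0.472) = 4.53 μmol/min.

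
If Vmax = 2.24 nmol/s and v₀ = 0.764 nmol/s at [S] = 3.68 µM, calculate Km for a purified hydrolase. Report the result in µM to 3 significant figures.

v/Vmax = 0.764/2.24 = 0.3411 = [S]/(Km+[S]).
So Km + [S] = [S]/0.3411 = 10.79 µM, giving Km = 10.79 − 3.68 = 7.11 µM.

7.11 µM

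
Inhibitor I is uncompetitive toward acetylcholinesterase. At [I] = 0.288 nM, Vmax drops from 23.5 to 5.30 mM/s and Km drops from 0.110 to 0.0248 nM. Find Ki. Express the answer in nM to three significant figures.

Uncompetitive: Vmax,app = Vmax/α (and Km,app = Km/α) with α = 1 + [I]/Ki.
α = Vmax/Vmax,app = 23.5/5.30 = 4.434.
Since α = 1 + [I]/Ki, [I]/Ki = 4.434 − 1 = 3.434 and Ki = 0.288/3.434 = 0.0839 nM.

0.0839 nM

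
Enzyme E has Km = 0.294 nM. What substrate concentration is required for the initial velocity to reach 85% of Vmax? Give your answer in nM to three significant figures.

1.67 nM

v/Vmax = [S]/(Km+[S]) = 0.85, so [S] = Km·0.85/(1 − 0.85) = 0.294 × 5.667.
[S] = 1.67 nM.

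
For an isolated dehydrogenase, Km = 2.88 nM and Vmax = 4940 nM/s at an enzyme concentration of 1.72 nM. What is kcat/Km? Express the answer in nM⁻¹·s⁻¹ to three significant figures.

kcat = Vmax/[E]total = 4940/1.72 = 2870 s⁻¹.
kcat/Km = 2870/2.88 = 997 nM⁻¹·s⁻¹.

997 nM⁻¹·s⁻¹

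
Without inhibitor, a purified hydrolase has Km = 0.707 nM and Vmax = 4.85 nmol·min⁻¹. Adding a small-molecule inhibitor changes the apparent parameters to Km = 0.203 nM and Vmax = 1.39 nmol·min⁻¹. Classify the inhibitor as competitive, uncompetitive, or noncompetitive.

uncompetitive

Both Km and Vmax decrease by the same factor (~3.49-fold) — characteristic of uncompetitive inhibition.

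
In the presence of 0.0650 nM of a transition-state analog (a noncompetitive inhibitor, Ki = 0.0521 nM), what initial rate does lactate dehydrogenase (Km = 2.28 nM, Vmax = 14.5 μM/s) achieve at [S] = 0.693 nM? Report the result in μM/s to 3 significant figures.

1.50 μM/s

With α = 1 + [I]/Ki = 1 + 0.0650/0.0521 = 2.248, the noncompetitive rate law is v = (Vmax/α)·[S] / (Km + [S]).
v = (14.5/2.248)×0.693 / (2.28 + 0.693) = 4.471/2.973 = 1.50 μM/s.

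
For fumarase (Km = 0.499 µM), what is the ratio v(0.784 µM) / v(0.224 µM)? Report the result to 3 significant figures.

1.97

The fractional saturations are [S]/(Km+[S]) = 0.224/0.7230 = 0.3098 and 0.784/1.283 = 0.6111.
v₂/v₁ is just their ratio: 0.6111/0.3098 = 1.97.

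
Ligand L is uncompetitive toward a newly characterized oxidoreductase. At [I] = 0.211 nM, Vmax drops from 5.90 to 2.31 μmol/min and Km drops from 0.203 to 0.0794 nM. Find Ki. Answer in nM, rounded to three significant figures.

0.136 nM

Uncompetitive: Vmax,app = Vmax/α (and Km,app = Km/α) with α = 1 + [I]/Ki.
α = Vmax/Vmax,app = 5.90/2.31 = 2.554.
Since α = 1 + [I]/Ki, [I]/Ki = 2.554 − 1 = 1.554 and Ki = 0.211/1.554 = 0.136 nM.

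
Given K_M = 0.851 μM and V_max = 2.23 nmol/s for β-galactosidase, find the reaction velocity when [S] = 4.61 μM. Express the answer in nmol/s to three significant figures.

1.88 nmol/s

v = Vmax·[S]/(Km + [S]) = 2.23 × 4.61 / (0.851 + 4.61)
  = 10.28 / 5.461 = 1.88 nmol/s.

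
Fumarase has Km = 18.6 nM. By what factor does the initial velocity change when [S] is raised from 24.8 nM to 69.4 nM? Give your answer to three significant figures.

Since Vmax cancels, v₂/v₁ = [S]₂(Km+[S]₁) / [S]₁(Km+[S]₂).
= 69.4×(18.6+24.8) / (24.8×(18.6+69.4)) = 3012/2182 = 1.38.

1.38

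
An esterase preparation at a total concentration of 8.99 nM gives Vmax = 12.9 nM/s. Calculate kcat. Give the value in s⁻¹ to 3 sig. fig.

1.43 s⁻¹

kcat = Vmax/[E]total = 12.9 nM/s / 8.99 nM = 1.43 s⁻¹.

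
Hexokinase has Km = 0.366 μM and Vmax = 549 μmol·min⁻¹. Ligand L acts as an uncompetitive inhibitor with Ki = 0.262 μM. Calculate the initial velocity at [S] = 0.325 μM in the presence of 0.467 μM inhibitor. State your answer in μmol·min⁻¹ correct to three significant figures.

140 μmol·min⁻¹

With α = 1 + [I]/Ki = 1 + 0.467/0.262 = 2.782, the uncompetitive rate law is v = (Vmax/α)·[S] / (Km/α + [S]).
v = (549/2.782)×0.325 / (0.366/2.782 + 0.325) = 64.13/0.4565 = 140 μmol·min⁻¹.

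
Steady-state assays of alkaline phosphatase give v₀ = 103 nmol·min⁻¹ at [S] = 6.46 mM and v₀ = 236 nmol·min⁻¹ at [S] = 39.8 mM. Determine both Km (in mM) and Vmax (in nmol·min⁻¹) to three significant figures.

Km = 13.3 mM; Vmax = 315 nmol·min⁻¹

From v = Vmax[S]/(Km+[S]), each point gives Vmax = v(Km+[S])/[S].
Equating: 103(Km+6.46)/6.46 = 236(Km+39.8)/39.8.
15.94·Km + 103 = 5.930·Km + 236, so (15.94 − 5.930)·Km = 236 − 103.
Km = 133.0/10.01 = 13.3 mM; then Vmax = 103(13.3+6.46)/6.46 = 315 nmol·min⁻¹.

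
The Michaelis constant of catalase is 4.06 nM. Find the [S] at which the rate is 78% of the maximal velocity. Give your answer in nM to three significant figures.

v/Vmax = [S]/(Km+[S]) = 0.78, so [S] = Km·0.78/(1 − 0.78) = 4.06 × 3.545.
[S] = 14.4 nM.

14.4 nM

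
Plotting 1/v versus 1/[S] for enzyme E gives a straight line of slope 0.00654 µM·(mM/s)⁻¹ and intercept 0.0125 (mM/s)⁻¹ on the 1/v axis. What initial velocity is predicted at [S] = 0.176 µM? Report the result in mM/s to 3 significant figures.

The y-intercept is 1/Vmax, so Vmax = 1/0.0125 = 80.0 mM/s.
The slope is Km/Vmax, so Km = 0.00654 × 80.0 = 0.523 µM.
Then v = 80.0 × 0.176/(0.523 + 0.176) = 20.1 mM/s.

20.1 mM/s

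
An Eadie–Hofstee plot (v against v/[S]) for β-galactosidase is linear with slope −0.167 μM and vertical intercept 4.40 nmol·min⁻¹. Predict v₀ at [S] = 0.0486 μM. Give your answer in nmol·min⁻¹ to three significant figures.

0.992 nmol·min⁻¹

In the Eadie–Hofstee form v = Vmax − Km·(v/[S]), the slope is −Km and the intercept is Vmax, so Km = 0.167 μM and Vmax = 4.40 nmol·min⁻¹.
v = 4.40 × 0.0486/(0.167 + 0.0486) = 0.992 nmol·min⁻¹.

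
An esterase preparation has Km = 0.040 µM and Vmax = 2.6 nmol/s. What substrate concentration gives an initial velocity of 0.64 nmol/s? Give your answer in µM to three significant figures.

0.0131 µM

The required fractional saturation is v/Vmax = 0.64/2.6 = 0.2462.
Then [S]/(Km+[S]) = 0.2462 ⇒ [S] = 0.040 × 0.2462/(1 − 0.2462) = 0.0131 µM.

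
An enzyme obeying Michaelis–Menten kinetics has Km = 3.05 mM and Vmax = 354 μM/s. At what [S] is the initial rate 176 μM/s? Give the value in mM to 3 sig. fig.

The required fractional saturation is v/Vmax = 176/354 = 0.4972.
Then [S]/(Km+[S]) = 0.4972 ⇒ [S] = 3.05 × 0.4972/(1 − 0.4972) = 3.02 mM.

3.02 mM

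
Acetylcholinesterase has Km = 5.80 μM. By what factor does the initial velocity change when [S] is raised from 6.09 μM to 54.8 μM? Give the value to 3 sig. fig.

Since Vmax cancels, v₂/v₁ = [S]₂(Km+[S]₁) / [S]₁(Km+[S]₂).
= 54.8×(5.80+6.09) / (6.09×(5.80+54.8)) = 651.6/369.1 = 1.77.

1.77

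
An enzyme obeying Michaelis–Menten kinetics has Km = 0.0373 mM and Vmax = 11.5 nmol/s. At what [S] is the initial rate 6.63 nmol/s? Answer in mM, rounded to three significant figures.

The required fractional saturation is v/Vmax = 6.63/11.5 = 0.5765.
Then [S]/(Km+[S]) = 0.5765 ⇒ [S] = 0.0373 × 0.5765/(1 − 0.5765) = 0.0508 mM.

0.0508 mM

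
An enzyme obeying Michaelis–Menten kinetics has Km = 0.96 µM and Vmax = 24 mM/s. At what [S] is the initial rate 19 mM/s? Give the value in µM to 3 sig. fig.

3.65 µM

Rearranging v = Vmax[S]/(Km+[S]) gives [S] = Km·v/(Vmax − v).
[S] = 0.96 × 19 / (24 − 19) = 18.24/5.000 = 3.65 µM.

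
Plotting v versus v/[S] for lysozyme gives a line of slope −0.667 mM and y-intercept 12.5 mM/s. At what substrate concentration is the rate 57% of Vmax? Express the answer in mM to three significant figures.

The Eadie–Hofstee slope gives Km = 0.667 mM (slope = −Km).
v/Vmax = [S]/(Km+[S]) = 0.57 ⇒ [S] = Km·0.57/(1−0.57) = 0.667 × 1.326 = 0.884 mM.

0.884 mM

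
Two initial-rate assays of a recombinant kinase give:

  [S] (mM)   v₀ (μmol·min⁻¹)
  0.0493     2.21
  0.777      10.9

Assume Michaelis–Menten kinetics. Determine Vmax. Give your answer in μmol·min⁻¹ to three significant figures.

14.9 μmol·min⁻¹

From v = Vmax[S]/(Km+[S]), each point gives Vmax = v(Km+[S])/[S].
Equating: 2.21(Km+0.0493)/0.0493 = 10.9(Km+0.777)/0.777.
44.83·Km + 2.21 = 14.03·Km + 10.9, so (44.83 − 14.03)·Km = 10.9 − 2.21.
Km = 8.690/30.80 = 0.282 mM; then Vmax = 2.21(0.282+0.0493)/0.0493 = 14.9 μmol·min⁻¹.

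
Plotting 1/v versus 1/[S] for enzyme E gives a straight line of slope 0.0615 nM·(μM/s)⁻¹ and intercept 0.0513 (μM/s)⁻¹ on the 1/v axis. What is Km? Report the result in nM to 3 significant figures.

y-intercept = 1/Vmax ⇒ Vmax = 19.5 μM/s; slope = Km/Vmax ⇒ Km = slope × Vmax.
Km = 0.0615 × 19.5 = 1.20 nM.

1.20 nM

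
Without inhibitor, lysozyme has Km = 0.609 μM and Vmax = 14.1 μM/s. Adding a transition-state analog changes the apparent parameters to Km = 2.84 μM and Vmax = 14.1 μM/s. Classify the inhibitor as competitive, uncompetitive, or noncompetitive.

competitive

Km increases (0.609 → 2.84 μM) while Vmax is unchanged — the hallmark of competitive inhibition.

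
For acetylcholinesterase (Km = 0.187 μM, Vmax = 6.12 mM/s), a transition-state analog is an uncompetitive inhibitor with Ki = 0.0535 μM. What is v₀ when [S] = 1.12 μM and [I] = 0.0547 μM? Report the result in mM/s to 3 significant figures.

α = 1 + [I]/Ki = 1 + 0.0547/0.0535 = 2.022.
For an uncompetitive inhibitor, both parameters are divided by α, giving Vmax/α and Km/α: Km,app = 0.0925 μM, Vmax,app = 3.03 mM/s.
v = Vmax,app·[S]/(Km,app + [S]) = 3.03 × 1.12/(0.0925 + 1.12) = 2.80 mM/s.

2.80 mM/s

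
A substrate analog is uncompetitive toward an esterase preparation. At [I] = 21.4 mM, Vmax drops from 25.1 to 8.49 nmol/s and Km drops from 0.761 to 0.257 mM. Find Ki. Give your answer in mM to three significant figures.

Uncompetitive: Vmax,app = Vmax/α (and Km,app = Km/α) with α = 1 + [I]/Ki.
α = Vmax/Vmax,app = 25.1/8.49 = 2.956.
Since α = 1 + [I]/Ki, [I]/Ki = 2.956 − 1 = 1.956 and Ki = 21.4/1.956 = 10.9 mM.

10.9 mM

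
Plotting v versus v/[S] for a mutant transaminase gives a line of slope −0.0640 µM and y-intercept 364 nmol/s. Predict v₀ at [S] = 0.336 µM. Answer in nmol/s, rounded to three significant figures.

306 nmol/s

In the Eadie–Hofstee form v = Vmax − Km·(v/[S]), the slope is −Km and the intercept is Vmax, so Km = 0.0640 µM and Vmax = 364 nmol/s.
v = 364 × 0.336/(0.0640 + 0.336) = 306 nmol/s.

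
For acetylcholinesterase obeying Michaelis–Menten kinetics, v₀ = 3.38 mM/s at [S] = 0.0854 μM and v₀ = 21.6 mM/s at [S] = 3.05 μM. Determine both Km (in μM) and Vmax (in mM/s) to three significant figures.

Km = 0.561 μM; Vmax = 25.6 mM/s

In reciprocal form, 1/v = (Km/Vmax)·(1/[S]) + 1/Vmax. The two points give (1/[S], 1/v) = (11.71, 0.2959) and (0.3279, 0.04630).
Slope = (0.2959 − 0.04630)/(11.71 − 0.3279) = 0.02193; intercept = 0.2959 − 0.02193×11.71 = 0.03911.
Vmax = 1/intercept = 25.6 mM/s; Km = slope × Vmax = 0.02193 × 25.6 = 0.561 μM.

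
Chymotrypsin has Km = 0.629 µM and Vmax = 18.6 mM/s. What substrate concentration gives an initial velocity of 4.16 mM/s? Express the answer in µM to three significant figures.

0.181 µM

Rearranging v = Vmax[S]/(Km+[S]) gives [S] = Km·v/(Vmax − v).
[S] = 0.629 × 4.16 / (18.6 − 4.16) = 2.617/14.44 = 0.181 µM.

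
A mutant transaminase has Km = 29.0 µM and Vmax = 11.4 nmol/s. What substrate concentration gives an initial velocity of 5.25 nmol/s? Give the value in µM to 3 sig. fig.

24.8 µM

The required fractional saturation is v/Vmax = 5.25/11.4 = 0.4605.
Then [S]/(Km+[S]) = 0.4605 ⇒ [S] = 29.0 × 0.4605/(1 − 0.4605) = 24.8 µM.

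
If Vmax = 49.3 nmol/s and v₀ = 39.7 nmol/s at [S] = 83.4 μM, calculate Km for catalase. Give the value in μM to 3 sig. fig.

v/Vmax = 39.7/49.3 = 0.8053 = [S]/(Km+[S]).
So Km + [S] = [S]/0.8053 = 103.6 μM, giving Km = 103.6 − 83.4 = 20.2 μM.

20.2 μM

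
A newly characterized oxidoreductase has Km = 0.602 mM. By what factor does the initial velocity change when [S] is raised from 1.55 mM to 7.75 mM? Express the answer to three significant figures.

The fractional saturations are [S]/(Km+[S]) = 1.55/2.152 = 0.7203 and 7.75/8.352 = 0.9279.
v₂/v₁ is just their ratio: 0.9279/0.7203 = 1.29.

1.29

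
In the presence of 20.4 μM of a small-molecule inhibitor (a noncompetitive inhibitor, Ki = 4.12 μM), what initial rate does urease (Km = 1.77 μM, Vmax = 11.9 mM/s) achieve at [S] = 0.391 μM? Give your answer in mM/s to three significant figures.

0.362 mM/s

With α = 1 + [I]/Ki = 1 + 20.4/4.12 = 5.951, the noncompetitive rate law is v = (Vmax/α)·[S] / (Km + [S]).
v = (11.9/5.951)×0.391 / (1.77 + 0.391) = 0.7818/2.161 = 0.362 mM/s.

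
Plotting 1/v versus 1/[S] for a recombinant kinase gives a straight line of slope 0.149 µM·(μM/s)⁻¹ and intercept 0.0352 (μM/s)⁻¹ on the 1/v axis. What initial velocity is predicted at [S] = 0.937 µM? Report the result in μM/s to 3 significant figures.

5.15 μM/s

The y-intercept is 1/Vmax, so Vmax = 1/0.0352 = 28.4 μM/s.
The slope is Km/Vmax, so Km = 0.149 × 28.4 = 4.23 µM.
Then v = 28.4 × 0.937/(4.23 + 0.937) = 5.15 μM/s.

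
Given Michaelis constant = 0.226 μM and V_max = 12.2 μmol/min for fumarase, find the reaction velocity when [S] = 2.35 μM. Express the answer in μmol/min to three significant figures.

[S]/(Km+[S]) = 2.35/2.576 = 0.9123, the fractional saturation.
v = 0.9123 × Vmax = 0.9123 × 12.2 = 11.1 μmol/min.

11.1 μmol/min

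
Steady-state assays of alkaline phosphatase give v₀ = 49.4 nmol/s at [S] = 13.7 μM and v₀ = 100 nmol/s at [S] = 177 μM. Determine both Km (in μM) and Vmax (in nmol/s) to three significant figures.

In reciprocal form, 1/v = (Km/Vmax)·(1/[S]) + 1/Vmax. The two points give (1/[S], 1/v) = (0.07299, 0.02024) and (0.005650, 0.01000).
Slope = (0.02024 − 0.01000)/(0.07299 − 0.005650) = 0.1521; intercept = 0.02024 − 0.1521×0.07299 = 0.009141.
Vmax = 1/intercept = 109 nmol/s; Km = slope × Vmax = 0.1521 × 109 = 16.6 μM.

Km = 16.6 μM; Vmax = 109 nmol/s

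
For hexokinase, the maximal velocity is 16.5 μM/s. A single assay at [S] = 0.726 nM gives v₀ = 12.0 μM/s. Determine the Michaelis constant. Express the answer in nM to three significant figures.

v/Vmax = 12.0/16.5 = 0.7273 = [S]/(Km+[S]).
So Km + [S] = [S]/0.7273 = 0.9982 nM, giving Km = 0.9982 − 0.726 = 0.272 nM.

0.272 nM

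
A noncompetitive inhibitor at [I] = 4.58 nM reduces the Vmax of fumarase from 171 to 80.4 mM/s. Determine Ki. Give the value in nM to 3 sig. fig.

4.06 nM

Noncompetitive: Vmax,app = Vmax/α with α = 1 + [I]/Ki.
α = Vmax/Vmax,app = 171/80.4 = 2.127.
Ki = [I]/(α − 1) = 4.58/1.127 = 4.06 nM.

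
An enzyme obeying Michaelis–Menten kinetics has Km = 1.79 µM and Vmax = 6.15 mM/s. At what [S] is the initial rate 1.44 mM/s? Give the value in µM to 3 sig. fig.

Rearranging v = Vmax[S]/(Km+[S]) gives [S] = Km·v/(Vmax − v).
[S] = 1.79 × 1.44 / (6.15 − 1.44) = 2.578/4.710 = 0.547 µM.

0.547 µM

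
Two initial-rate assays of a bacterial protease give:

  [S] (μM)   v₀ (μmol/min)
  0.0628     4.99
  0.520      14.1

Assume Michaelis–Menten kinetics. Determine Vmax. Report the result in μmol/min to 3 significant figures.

From v = Vmax[S]/(Km+[S]), each point gives Vmax = v(Km+[S])/[S].
Equating: 4.99(Km+0.0628)/0.0628 = 14.1(Km+0.520)/0.520.
79.46·Km + 4.99 = 27.12·Km + 14.1, so (79.46 − 27.12)·Km = 14.1 − 4.99.
Km = 9.110/52.34 = 0.174 μM; then Vmax = 4.99(0.174+0.0628)/0.0628 = 18.8 μmol/min.

18.8 μmol/min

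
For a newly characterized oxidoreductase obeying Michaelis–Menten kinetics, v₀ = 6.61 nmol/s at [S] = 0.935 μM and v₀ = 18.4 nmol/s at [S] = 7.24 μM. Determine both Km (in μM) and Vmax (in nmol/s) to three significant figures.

In reciprocal form, 1/v = (Km/Vmax)·(1/[S]) + 1/Vmax. The two points give (1/[S], 1/v) = (1.070, 0.1513) and (0.1381, 0.05435).
Slope = (0.1513 − 0.05435)/(1.070 − 0.1381) = 0.1041; intercept = 0.1513 − 0.1041×1.070 = 0.03997.
Vmax = 1/intercept = 25.0 nmol/s; Km = slope × Vmax = 0.1041 × 25.0 = 2.60 μM.

Km = 2.60 μM; Vmax = 25.0 nmol/s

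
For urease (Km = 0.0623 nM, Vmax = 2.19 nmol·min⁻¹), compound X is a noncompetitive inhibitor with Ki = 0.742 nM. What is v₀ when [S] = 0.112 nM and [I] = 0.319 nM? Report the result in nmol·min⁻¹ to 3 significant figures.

0.984 nmol·min⁻¹

α = 1 + [I]/Ki = 1 + 0.319/0.742 = 1.430.
For a noncompetitive inhibitor, Vmax is reduced to Vmax/α while Km is unchanged: Km,app = 0.0623 nM, Vmax,app = 1.53 nmol·min⁻¹.
v = Vmax,app·[S]/(Km,app + [S]) = 1.53 × 0.112/(0.0623 + 0.112) = 0.984 nmol·min⁻¹.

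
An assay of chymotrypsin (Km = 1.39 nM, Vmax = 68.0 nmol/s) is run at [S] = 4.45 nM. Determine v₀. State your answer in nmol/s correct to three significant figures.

[S]/(Km+[S]) = 4.45/5.840 = 0.7620, the fractional saturation.
v = 0.7620 × Vmax = 0.7620 × 68.0 = 51.8 nmol/s.

51.8 nmol/s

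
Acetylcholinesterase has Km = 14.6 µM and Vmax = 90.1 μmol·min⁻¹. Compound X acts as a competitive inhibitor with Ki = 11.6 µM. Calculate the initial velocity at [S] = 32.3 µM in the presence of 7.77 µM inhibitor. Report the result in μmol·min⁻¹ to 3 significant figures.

51.3 μmol·min⁻¹

α = 1 + [I]/Ki = 1 + 7.77/11.6 = 1.670.
For a competitive inhibitor, Vmax is unchanged and the apparent Km becomes α·Km: Km,app = 24.4 µM, Vmax,app = 90.1 μmol·min⁻¹.
v = Vmax,app·[S]/(Km,app + [S]) = 90.1 × 32.3/(24.4 + 32.3) = 51.3 μmol·min⁻¹.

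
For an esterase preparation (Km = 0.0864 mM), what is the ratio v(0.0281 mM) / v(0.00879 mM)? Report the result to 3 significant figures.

2.66

The fractional saturations are [S]/(Km+[S]) = 0.00879/0.09519 = 0.09234 and 0.0281/0.1145 = 0.2454.
v₂/v₁ is just their ratio: 0.2454/0.09234 = 2.66.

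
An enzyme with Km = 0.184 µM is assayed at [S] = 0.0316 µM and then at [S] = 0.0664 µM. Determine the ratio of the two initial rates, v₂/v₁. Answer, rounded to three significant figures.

1.81

The fractional saturations are [S]/(Km+[S]) = 0.0316/0.2156 = 0.1466 and 0.0664/0.2504 = 0.2652.
v₂/v₁ is just their ratio: 0.2652/0.1466 = 1.81.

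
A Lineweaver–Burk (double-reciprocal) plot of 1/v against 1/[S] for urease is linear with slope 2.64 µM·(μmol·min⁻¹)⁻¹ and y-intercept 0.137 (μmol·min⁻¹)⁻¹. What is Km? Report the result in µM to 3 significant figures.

y-intercept = 1/Vmax ⇒ Vmax = 7.30 μmol·min⁻¹; slope = Km/Vmax ⇒ Km = slope × Vmax.
Km = 2.64 × 7.30 = 19.3 µM.

19.3 µM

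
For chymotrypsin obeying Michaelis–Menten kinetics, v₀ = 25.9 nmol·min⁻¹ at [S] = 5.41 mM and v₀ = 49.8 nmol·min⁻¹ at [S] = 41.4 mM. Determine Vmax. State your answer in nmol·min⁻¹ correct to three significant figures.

In reciprocal form, 1/v = (Km/Vmax)·(1/[S]) + 1/Vmax. The two points give (1/[S], 1/v) = (0.1848, 0.03861) and (0.02415, 0.02008).
Slope = (0.03861 − 0.02008)/(0.1848 − 0.02415) = 0.1153; intercept = 0.03861 − 0.1153×0.1848 = 0.01729.
Vmax = 1/intercept = 57.8 nmol·min⁻¹; Km = slope × Vmax = 0.1153 × 57.8 = 6.67 mM.

57.8 nmol·min⁻¹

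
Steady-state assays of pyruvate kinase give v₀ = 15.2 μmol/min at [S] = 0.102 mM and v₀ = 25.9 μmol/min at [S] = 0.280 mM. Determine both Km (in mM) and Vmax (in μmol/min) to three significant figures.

In reciprocal form, 1/v = (Km/Vmax)·(1/[S]) + 1/Vmax. The two points give (1/[S], 1/v) = (9.804, 0.06579) and (3.571, 0.03861).
Slope = (0.06579 − 0.03861)/(9.804 − 3.571) = 0.004361; intercept = 0.06579 − 0.004361×9.804 = 0.02304.
Vmax = 1/intercept = 43.4 μmol/min; Km = slope × Vmax = 0.004361 × 43.4 = 0.189 mM.

Km = 0.189 mM; Vmax = 43.4 μmol/min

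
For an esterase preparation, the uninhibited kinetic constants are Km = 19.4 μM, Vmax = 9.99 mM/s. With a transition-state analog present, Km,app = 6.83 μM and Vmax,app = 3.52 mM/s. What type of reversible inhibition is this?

uncompetitive

Both Km and Vmax decrease by the same factor (~2.84-fold) — characteristic of uncompetitive inhibition.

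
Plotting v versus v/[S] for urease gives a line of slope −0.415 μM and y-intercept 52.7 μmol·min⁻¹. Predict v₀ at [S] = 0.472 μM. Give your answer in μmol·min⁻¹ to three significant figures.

28.0 μmol·min⁻¹

In the Eadie–Hofstee form v = Vmax − Km·(v/[S]), the slope is −Km and the intercept is Vmax, so Km = 0.415 μM and Vmax = 52.7 μmol·min⁻¹.
v = 52.7 × 0.472/(0.415 + 0.472) = 28.0 μmol·min⁻¹.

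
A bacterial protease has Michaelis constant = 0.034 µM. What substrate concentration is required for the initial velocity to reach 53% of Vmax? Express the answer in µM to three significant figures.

v/Vmax = [S]/(Km+[S]) = 0.53, so [S] = Km·0.53/(1 − 0.53) = 0.034 × 1.128.
[S] = 0.0383 µM.

0.0383 µM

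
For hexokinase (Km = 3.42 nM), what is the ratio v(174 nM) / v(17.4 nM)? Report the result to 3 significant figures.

Since Vmax cancels, v₂/v₁ = [S]₂(Km+[S]₁) / [S]₁(Km+[S]₂).
= 174×(3.42+17.4) / (17.4×(3.42+174)) = 3623/3087 = 1.17.

1.17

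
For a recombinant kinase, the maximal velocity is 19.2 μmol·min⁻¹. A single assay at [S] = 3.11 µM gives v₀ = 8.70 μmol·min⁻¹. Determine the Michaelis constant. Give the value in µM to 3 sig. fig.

From v = Vmax[S]/(Km+[S]), Km = [S](Vmax − v)/v.
Km = 3.11 × (19.2 − 8.70) / 8.70 = 32.66/8.70 = 3.75 µM.

3.75 µM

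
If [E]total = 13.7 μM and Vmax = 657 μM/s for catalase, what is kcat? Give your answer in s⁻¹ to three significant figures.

kcat = Vmax/[E]total = 657 μM/s / 13.7 μM = 48.0 s⁻¹.

48.0 s⁻¹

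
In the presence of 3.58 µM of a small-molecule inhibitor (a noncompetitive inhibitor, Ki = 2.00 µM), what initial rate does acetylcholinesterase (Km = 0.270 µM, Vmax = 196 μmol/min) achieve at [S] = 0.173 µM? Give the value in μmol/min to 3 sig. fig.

27.4 μmol/min

With α = 1 + [I]/Ki = 1 + 3.58/2.00 = 2.790, the noncompetitive rate law is v = (Vmax/α)·[S] / (Km + [S]).
v = (196/2.790)×0.173 / (0.270 + 0.173) = 12.15/0.4430 = 27.4 μmol/min.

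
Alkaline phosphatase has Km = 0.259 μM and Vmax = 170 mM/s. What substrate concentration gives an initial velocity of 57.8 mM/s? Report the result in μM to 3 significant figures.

0.133 μM

Rearranging v = Vmax[S]/(Km+[S]) gives [S] = Km·v/(Vmax − v).
[S] = 0.259 × 57.8 / (170 − 57.8) = 14.97/112.2 = 0.133 μM.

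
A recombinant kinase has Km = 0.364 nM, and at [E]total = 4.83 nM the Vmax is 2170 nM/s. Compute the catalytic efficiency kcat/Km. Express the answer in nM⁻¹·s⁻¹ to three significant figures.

1230 nM⁻¹·s⁻¹

kcat = Vmax/[E]total = 2170/4.83 = 449 s⁻¹.
kcat/Km = 449/0.364 = 1230 nM⁻¹·s⁻¹.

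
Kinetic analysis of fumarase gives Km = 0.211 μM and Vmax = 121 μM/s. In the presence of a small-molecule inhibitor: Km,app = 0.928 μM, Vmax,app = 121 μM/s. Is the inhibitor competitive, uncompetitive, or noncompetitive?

Km increases (0.211 → 0.928 μM) while Vmax is unchanged — the hallmark of competitive inhibition.

competitive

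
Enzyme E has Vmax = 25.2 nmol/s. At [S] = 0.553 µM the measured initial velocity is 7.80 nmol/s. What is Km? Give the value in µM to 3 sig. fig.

1.23 µM

From v = Vmax[S]/(Km+[S]), Km = [S](Vmax − v)/v.
Km = 0.553 × (25.2 − 7.80) / 7.80 = 9.622/7.80 = 1.23 µM.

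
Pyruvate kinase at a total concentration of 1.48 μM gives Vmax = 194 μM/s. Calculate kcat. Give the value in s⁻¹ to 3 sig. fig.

131 s⁻¹

kcat = Vmax/[E]total = 194 μM/s / 1.48 μM = 131 s⁻¹.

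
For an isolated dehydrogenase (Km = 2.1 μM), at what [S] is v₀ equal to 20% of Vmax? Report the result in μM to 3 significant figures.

v/Vmax = [S]/(Km+[S]) = 0.2, so [S] = Km·0.2/(1 − 0.2) = 2.1 × 0.2500.
[S] = 0.525 μM.

0.525 μM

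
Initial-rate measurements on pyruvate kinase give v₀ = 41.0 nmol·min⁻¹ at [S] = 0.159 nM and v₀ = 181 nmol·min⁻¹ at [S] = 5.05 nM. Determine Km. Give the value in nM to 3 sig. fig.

0.631 nM

From v = Vmax[S]/(Km+[S]), each point gives Vmax = v(Km+[S])/[S].
Equating: 41.0(Km+0.159)/0.159 = 181(Km+5.05)/5.05.
257.9·Km + 41.0 = 35.84·Km + 181, so (257.9 − 35.84)·Km = 181 − 41.0.
Km = 140.0/222.0 = 0.631 nM; then Vmax = 41.0(0.631+0.159)/0.159 = 204 nmol·min⁻¹.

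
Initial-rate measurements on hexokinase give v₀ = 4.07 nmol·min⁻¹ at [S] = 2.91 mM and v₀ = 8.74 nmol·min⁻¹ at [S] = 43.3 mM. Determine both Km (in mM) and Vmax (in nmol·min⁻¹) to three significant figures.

Km = 3.90 mM; Vmax = 9.53 nmol·min⁻¹

In reciprocal form, 1/v = (Km/Vmax)·(1/[S]) + 1/Vmax. The two points give (1/[S], 1/v) = (0.3436, 0.2457) and (0.02309, 0.1144).
Slope = (0.2457 − 0.1144)/(0.3436 − 0.02309) = 0.4096; intercept = 0.2457 − 0.4096×0.3436 = 0.1050.
Vmax = 1/intercept = 9.53 nmol·min⁻¹; Km = slope × Vmax = 0.4096 × 9.53 = 3.90 mM.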